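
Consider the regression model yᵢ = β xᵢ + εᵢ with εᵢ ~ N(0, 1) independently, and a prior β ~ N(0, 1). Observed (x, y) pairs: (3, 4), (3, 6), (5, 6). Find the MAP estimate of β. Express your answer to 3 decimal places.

β̂_MAP = 1.364

log p(β | y) = −Σ(yᵢ − βxᵢ)²/(2·1) − β²/(2·1) + const.
Setting the derivative to zero: Σxᵢ(yᵢ − βxᵢ)/1 − β/1 = 0, so β = Σxᵢyᵢ / (Σxᵢ² + σ²/τ²).
Σxᵢyᵢ = 3·4 + 3·6 + 5·6 = 60; Σxᵢ² = 43; σ²/τ² = 1.
β̂_MAP = 60 / (43 + 1) = 60/44 ≈ 1.364.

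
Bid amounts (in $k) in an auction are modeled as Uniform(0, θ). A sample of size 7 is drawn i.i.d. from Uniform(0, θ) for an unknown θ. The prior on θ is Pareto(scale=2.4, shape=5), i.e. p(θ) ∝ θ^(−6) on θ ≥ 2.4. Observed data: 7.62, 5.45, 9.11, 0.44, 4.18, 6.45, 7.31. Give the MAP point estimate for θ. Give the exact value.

The Uniform(0, θ) likelihood is θ^(−n) for θ ≥ max(xᵢ), zero otherwise. Here max(xᵢ) = 9.11.
Posterior ∝ θ^(−6) · θ^(−7) = θ^(−13) on θ ≥ max(2.4, 9.11) = 9.11.
This density is strictly decreasing in θ, so the posterior mode lies at the lower boundary of the support.

θ̂_MAP = 9.11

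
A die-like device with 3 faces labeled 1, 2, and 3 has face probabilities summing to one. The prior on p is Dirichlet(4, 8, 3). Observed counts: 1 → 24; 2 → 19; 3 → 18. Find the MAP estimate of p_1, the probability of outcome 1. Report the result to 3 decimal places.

The posterior is Dirichlet(αᵢ + nᵢ) = Dirichlet(28, 27, 21).
For a Dirichlet(a₁,…,a_K) with all aᵢ > 1, the mode has j-th component (aⱼ − 1)/(Σaᵢ − K).
Here Σaᵢ = 76 and K = 3, so p_1 = (28 − 1)/(76 − 3) = 27/73 ≈ 0.370.

MAP estimate: 0.370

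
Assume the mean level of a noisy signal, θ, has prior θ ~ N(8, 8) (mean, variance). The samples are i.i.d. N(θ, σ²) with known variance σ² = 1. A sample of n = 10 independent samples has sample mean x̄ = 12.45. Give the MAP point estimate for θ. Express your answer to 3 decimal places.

θ̂_MAP = 12.395

n = 10, x̄ = 12.45.
For a Normal prior and Normal likelihood with known variance, the posterior is Normal; its mode equals its mean, the precision-weighted average.
Prior precision 1/σ₀² = 1/8 = 0.125; data precision n/σ² = 10/1 = 10.
θ̂ = (0.125·8 + 10·12.45) / (0.125 + 10) = 125.5/10.125 = 1004/81 ≈ 12.395.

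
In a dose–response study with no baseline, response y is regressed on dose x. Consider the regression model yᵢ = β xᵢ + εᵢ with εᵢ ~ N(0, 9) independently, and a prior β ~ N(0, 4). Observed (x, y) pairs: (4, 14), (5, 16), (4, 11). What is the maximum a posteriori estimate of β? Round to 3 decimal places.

β̂_MAP = 3.038

log p(β | y) = −Σ(yᵢ − βxᵢ)²/(2·9) − β²/(2·4) + const.
Setting the derivative to zero: Σxᵢ(yᵢ − βxᵢ)/9 − β/4 = 0, so β = Σxᵢyᵢ / (Σxᵢ² + σ²/τ²).
Σxᵢyᵢ = 4·14 + 5·16 + 4·11 = 180; Σxᵢ² = 57; σ²/τ² = 2.25.
β̂_MAP = 180 / (57 + 2.25) = 180/59.25 ≈ 3.038.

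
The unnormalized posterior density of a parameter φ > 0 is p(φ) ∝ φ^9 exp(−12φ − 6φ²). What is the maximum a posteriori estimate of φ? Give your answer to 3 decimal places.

φ̂_MAP = 0.500

ℓ'(φ) = 9/φ − 12 − 12φ. Setting this to zero and multiplying by φ: 12φ² + 12φ − 9 = 0.
φ = (−12 + √(12² + 4·12·9)) / (2·12) = (−12 + √576) / 24 = (−12 + 24)/24 = 1/2.
ℓ''(φ) = −9/φ² − 12 < 0, confirming a maximum.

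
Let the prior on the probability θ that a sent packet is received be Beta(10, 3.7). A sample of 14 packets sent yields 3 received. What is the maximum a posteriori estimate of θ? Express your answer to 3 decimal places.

Prior: Beta(10, 3.7).
Data: 3 successes in 14 trials. The binomial likelihood contributes θ^3(1−θ)^11, so the posterior is Beta(10+3, 3.7+11) = Beta(13, 14.7).
For Beta(a, b) with a, b > 1 the mode is (a−1)/(a+b−2) = 12/25.7 ≈ 0.467.

θ̂_MAP = 0.467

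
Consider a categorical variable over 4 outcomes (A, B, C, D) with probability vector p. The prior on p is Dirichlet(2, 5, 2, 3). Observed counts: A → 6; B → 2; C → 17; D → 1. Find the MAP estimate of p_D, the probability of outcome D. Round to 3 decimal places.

The posterior is Dirichlet(αᵢ + nᵢ) = Dirichlet(8, 7, 19, 4).
For a Dirichlet(a₁,…,a_K) with all aᵢ > 1, the mode has j-th component (aⱼ − 1)/(Σaᵢ − K).
Here Σaᵢ = 38 and K = 4, so p_D = (4 − 1)/(38 − 4) = 3/34 ≈ 0.088.

MAP estimate of p_D = 0.088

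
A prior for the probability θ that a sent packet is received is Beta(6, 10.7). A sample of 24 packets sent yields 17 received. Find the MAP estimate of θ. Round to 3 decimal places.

Prior: Beta(6, 10.7).
Data: 17 successes in 24 trials. The binomial likelihood contributes θ^17(1−θ)^7, so the posterior is Beta(6+17, 10.7+7) = Beta(23, 17.7).
For Beta(a, b) with a, b > 1 the mode is (a−1)/(a+b−2) = 22/38.7 ≈ 0.568.

θ̂_MAP = 0.568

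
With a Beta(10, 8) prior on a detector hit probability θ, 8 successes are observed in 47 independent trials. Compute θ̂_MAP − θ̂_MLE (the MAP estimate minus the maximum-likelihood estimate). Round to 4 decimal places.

MAP − MLE = 0.0996

Posterior is Beta(18, 47); MAP = (18−1)/(65−2) = 17/63 ≈ 0.26984.
MLE ignores the prior: θ̂_MLE = k/n = 8/47 ≈ 0.17021.
Difference = 17/63 − 8/47 = 295/2961 ≈ 0.0996.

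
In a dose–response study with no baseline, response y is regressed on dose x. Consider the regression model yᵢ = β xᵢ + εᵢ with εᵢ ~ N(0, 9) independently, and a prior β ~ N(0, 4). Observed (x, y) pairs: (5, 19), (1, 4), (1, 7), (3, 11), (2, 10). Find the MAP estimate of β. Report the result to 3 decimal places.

log p(β | y) = −Σ(yᵢ − βxᵢ)²/(2·9) − β²/(2·4) + const.
Setting the derivative to zero: Σxᵢ(yᵢ − βxᵢ)/9 − β/4 = 0, so β = Σxᵢyᵢ / (Σxᵢ² + σ²/τ²).
Σxᵢyᵢ = 5·19 + 1·4 + 1·7 + 3·11 + 2·10 = 159; Σxᵢ² = 40; σ²/τ² = 2.25.
β̂_MAP = 159 / (40 + 2.25) = 159/42.25 ≈ 3.763.

β̂_MAP = 3.763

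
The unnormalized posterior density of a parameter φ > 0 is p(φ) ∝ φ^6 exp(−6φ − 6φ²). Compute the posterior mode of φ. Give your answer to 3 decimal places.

φ̂_MAP = 0.500

ℓ'(φ) = 6/φ − 6 − 12φ. Setting this to zero and multiplying by φ: 12φ² + 6φ − 6 = 0.
φ = (−6 + √(6² + 4·12·6)) / (2·12) = (−6 + √324) / 24 = (−6 + 18)/24 = 1/2.
ℓ''(φ) = −6/φ² − 12 < 0, confirming a maximum.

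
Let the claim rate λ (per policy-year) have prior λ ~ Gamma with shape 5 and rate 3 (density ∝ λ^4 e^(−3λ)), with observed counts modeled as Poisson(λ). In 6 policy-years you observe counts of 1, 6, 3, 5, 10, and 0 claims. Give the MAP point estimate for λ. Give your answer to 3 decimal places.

λ̂_MAP = 3.222

Σxᵢ = 1+6+3+5+10+0 = 25, with n = 6.
Posterior ∝ λ^4e^(−3λ) · λ^25e^(−6λ) = λ^29e^(−9λ), i.e. Gamma(shape=30, rate=9).
The mode of a Gamma(a, b) with a ≥ 1 (shape–rate) is (a−1)/b = 29/9 ≈ 3.222.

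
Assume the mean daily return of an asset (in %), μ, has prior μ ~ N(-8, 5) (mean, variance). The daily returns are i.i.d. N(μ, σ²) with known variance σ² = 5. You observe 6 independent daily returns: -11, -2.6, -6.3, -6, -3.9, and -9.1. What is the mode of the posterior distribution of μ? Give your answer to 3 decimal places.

μ̂_MAP = -6.700

n = 6; x̄ = ((-11) + (-2.6) + (-6.3) + (-6) + (-3.9) + (-9.1))/6 = -38.9/6 = -389/60 ≈ -6.4833.
For a Normal prior and Normal likelihood with known variance, the posterior is Normal; its mode equals its mean, the precision-weighted average.
Prior precision 1/σ₀² = 1/5 = 0.2; data precision n/σ² = 6/5 = 1.2.
μ̂ = (0.2·(-8) + 1.2·(-389/60)) / (0.2 + 1.2) = (-9.38)/1.4 = -6.700.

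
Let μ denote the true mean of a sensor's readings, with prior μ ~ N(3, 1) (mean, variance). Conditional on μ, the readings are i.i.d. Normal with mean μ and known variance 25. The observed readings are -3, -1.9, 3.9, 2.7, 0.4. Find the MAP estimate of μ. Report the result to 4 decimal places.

n = 5; x̄ = ((-3) + (-1.9) + 3.9 + 2.7 + 0.4)/5 = 2.1/5 = 0.42.
For a Normal prior and Normal likelihood with known variance, the posterior is Normal; its mode equals its mean, the precision-weighted average.
Prior precision 1/σ₀² = 1/1 = 1; data precision n/σ² = 5/25 = 0.2.
μ̂ = (1·3 + 0.2·0.42) / (1 + 0.2) = 3.084/1.2 = 2.5700.

μ̂_MAP = 2.5700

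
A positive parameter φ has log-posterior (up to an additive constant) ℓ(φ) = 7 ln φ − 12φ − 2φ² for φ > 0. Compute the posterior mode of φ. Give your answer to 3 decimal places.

ℓ'(φ) = 7/φ − 12 − 4φ. Setting this to zero and multiplying by φ: 4φ² + 12φ − 7 = 0.
φ = (−12 + √(12² + 4·4·7)) / (2·4) = (−12 + √256) / 8 = (−12 + 16)/8 = 1/2.
ℓ''(φ) = −7/φ² − 4 < 0, confirming a maximum.

φ̂_MAP = 0.500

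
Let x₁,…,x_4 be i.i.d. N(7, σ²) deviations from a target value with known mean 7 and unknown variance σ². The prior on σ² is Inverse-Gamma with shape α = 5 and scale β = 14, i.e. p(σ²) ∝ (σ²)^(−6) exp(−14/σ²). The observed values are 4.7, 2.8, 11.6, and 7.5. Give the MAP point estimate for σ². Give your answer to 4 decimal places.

Sum of squared deviations about the known mean: SS = (4.7−7)² + (2.8−7)² + (11.6−7)² + (7.5−7)² = 44.34.
The Normal likelihood contributes (σ²)^(−n/2) exp(−SS/(2σ²)), so the posterior is Inverse-Gamma(α + n/2, β + SS/2) = Inverse-Gamma(7, 36.17).
The mode of Inverse-Gamma(a, b) is b/(a+1) = 36.17/8 ≈ 4.5213.

σ̂²_MAP = 4.5213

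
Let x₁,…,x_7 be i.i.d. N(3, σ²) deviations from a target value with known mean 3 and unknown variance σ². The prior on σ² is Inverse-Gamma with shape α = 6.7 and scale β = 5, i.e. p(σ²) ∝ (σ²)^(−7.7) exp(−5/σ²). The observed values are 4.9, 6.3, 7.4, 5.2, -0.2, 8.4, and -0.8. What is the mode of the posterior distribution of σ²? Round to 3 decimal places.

σ̂²_MAP = 4.578

Sum of squared deviations about the known mean: SS = (4.9−3)² + (6.3−3)² + (7.4−3)² + (5.2−3)² + (-0.2−3)² + (8.4−3)² + (-0.8−3)² = 92.54.
The Normal likelihood contributes (σ²)^(−n/2) exp(−SS/(2σ²)), so the posterior is Inverse-Gamma(α + n/2, β + SS/2) = Inverse-Gamma(10.2, 51.27).
The mode of Inverse-Gamma(a, b) is b/(a+1) = 51.27/11.2 ≈ 4.578.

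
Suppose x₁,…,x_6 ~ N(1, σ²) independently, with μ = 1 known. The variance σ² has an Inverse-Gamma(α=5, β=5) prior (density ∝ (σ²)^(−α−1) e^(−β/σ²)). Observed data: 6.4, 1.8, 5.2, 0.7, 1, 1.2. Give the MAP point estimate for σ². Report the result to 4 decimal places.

Sum of squared deviations about the known mean: SS = (6.4−1)² + (1.8−1)² + (5.2−1)² + (0.7−1)² + (1−1)² + (1.2−1)² = 47.57.
The Normal likelihood contributes (σ²)^(−n/2) exp(−SS/(2σ²)), so the posterior is Inverse-Gamma(α + n/2, β + SS/2) = Inverse-Gamma(8, 28.785).
The mode of Inverse-Gamma(a, b) is b/(a+1) = 28.785/9 ≈ 3.1983.

σ̂²_MAP = 3.1983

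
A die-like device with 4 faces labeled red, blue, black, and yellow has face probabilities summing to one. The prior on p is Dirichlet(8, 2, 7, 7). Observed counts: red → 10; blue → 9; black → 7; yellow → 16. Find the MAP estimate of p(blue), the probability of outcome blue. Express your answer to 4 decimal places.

MAP estimate of p(blue) = 0.1613

The posterior is Dirichlet(αᵢ + nᵢ) = Dirichlet(18, 11, 14, 23).
For a Dirichlet(a₁,…,a_K) with all aᵢ > 1, the mode has j-th component (aⱼ − 1)/(Σaᵢ − K).
Here Σaᵢ = 66 and K = 4, so p(blue) = (11 − 1)/(66 − 4) = 10/62 ≈ 0.1613.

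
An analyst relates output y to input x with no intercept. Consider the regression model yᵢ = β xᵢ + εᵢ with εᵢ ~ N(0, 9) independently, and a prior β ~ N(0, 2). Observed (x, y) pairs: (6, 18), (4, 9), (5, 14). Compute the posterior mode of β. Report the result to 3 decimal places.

log p(β | y) = −Σ(yᵢ − βxᵢ)²/(2·9) − β²/(2·2) + const.
Setting the derivative to zero: Σxᵢ(yᵢ − βxᵢ)/9 − β/2 = 0, so β = Σxᵢyᵢ / (Σxᵢ² + σ²/τ²).
Σxᵢyᵢ = 6·18 + 4·9 + 5·14 = 214; Σxᵢ² = 77; σ²/τ² = 4.5.
β̂_MAP = 214 / (77 + 4.5) = 214/81.5 ≈ 2.626.

β̂_MAP = 2.626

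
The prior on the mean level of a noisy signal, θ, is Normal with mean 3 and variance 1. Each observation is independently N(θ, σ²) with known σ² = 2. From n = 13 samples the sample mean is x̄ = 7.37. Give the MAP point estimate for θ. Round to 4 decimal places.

θ̂_MAP = 6.7873

n = 13, x̄ = 7.37.
For a Normal prior and Normal likelihood with known variance, the posterior is Normal; its mode equals its mean, the precision-weighted average.
Prior precision 1/σ₀² = 1/1 = 1; data precision n/σ² = 13/2 = 6.5.
θ̂ = (1·3 + 6.5·7.37) / (1 + 6.5) = 50.905/7.5 = 10181/1500 ≈ 6.7873.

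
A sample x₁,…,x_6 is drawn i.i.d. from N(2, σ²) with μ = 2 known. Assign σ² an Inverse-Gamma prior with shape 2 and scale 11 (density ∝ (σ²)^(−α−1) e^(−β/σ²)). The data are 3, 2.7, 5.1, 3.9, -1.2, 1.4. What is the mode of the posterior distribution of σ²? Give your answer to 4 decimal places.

σ̂²_MAP = 3.9425

Sum of squared deviations about the known mean: SS = (3−2)² + (2.7−2)² + (5.1−2)² + (3.9−2)² + (-1.2−2)² + (1.4−2)² = 25.31.
The Normal likelihood contributes (σ²)^(−n/2) exp(−SS/(2σ²)), so the posterior is Inverse-Gamma(α + n/2, β + SS/2) = Inverse-Gamma(5, 23.655).
The mode of Inverse-Gamma(a, b) is b/(a+1) = 23.655/6 ≈ 3.9425.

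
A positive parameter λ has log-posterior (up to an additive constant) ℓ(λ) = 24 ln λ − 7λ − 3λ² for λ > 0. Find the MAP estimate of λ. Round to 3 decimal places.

λ̂_MAP = 1.500

ℓ'(λ) = 24/λ − 7 − 6λ. Setting this to zero and multiplying by λ: 6λ² + 7λ − 24 = 0.
λ = (−7 + √(7² + 4·6·24)) / (2·6) = (−7 + √625) / 12 = (−7 + 25)/12 = 3/2.
ℓ''(λ) = −24/λ² − 6 < 0, confirming a maximum.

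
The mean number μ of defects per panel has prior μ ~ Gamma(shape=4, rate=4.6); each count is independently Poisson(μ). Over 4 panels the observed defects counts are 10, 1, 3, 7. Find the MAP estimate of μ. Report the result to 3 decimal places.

Σxᵢ = 10+1+3+7 = 21, with n = 4.
Posterior ∝ μ^3e^(−4.6μ) · μ^21e^(−4μ) = μ^24e^(−8.6μ), i.e. Gamma(shape=25, rate=8.6).
The mode of a Gamma(a, b) with a ≥ 1 (shape–rate) is (a−1)/b = 24/8.6 ≈ 2.791.

μ̂_MAP = 2.791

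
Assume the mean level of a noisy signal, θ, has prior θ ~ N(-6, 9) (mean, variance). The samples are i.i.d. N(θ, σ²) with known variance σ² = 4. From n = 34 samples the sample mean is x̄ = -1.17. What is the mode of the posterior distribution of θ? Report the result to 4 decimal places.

n = 34, x̄ = -1.17.
For a Normal prior and Normal likelihood with known variance, the posterior is Normal; its mode equals its mean, the precision-weighted average.
Prior precision 1/σ₀² = 1/9; data precision n/σ² = 34/4 = 8.5.
θ̂ = ((1/9)·(-6) + 8.5·(-1.17)) / (1/9 + 8.5) = (-6367/600)/(155/18) = -19101/15500 ≈ -1.2323.

θ̂_MAP = -1.2323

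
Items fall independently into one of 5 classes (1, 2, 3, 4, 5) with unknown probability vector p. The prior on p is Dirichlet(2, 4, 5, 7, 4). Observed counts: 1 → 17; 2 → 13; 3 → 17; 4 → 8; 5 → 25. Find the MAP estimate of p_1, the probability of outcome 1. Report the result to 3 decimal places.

The posterior is Dirichlet(αᵢ + nᵢ) = Dirichlet(19, 17, 22, 15, 29).
For a Dirichlet(a₁,…,a_K) with all aᵢ > 1, the mode has j-th component (aⱼ − 1)/(Σaᵢ − K).
Here Σaᵢ = 102 and K = 5, so p_1 = (19 − 1)/(102 − 5) = 18/97 ≈ 0.186.

MAP estimate: 0.186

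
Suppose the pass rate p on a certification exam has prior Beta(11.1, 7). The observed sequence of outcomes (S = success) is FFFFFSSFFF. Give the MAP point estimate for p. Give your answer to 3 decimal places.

Prior: Beta(11.1, 7).
Data: 2 successes in 10 trials (from the sequence). The binomial likelihood contributes p^2(1−p)^8, so the posterior is Beta(11.1+2, 7+8) = Beta(13.1, 15).
For Beta(a, b) with a, b > 1 the mode is (a−1)/(a+b−2) = 12.1/26.1 ≈ 0.464.

p̂_MAP = 0.464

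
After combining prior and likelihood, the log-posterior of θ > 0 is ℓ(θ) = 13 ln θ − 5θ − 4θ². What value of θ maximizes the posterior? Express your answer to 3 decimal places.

θ̂_MAP = 1.000

ℓ'(θ) = 13/θ − 5 − 8θ. Setting this to zero and multiplying by θ: 8θ² + 5θ − 13 = 0.
θ = (−5 + √(5² + 4·8·13)) / (2·8) = (−5 + √441) / 16 = (−5 + 21)/16 = 1.
ℓ''(θ) = −13/θ² − 8 < 0, confirming a maximum.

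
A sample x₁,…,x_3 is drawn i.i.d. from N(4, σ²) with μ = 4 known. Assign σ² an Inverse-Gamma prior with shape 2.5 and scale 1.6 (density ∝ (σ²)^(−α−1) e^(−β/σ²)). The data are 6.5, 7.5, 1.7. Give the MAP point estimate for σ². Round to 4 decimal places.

Sum of squared deviations about the known mean: SS = (6.5−4)² + (7.5−4)² + (1.7−4)² = 23.79.
The Normal likelihood contributes (σ²)^(−n/2) exp(−SS/(2σ²)), so the posterior is Inverse-Gamma(α + n/2, β + SS/2) = Inverse-Gamma(4, 13.495).
The mode of Inverse-Gamma(a, b) is b/(a+1) = 13.495/5 ≈ 2.6990.

σ̂²_MAP = 2.6990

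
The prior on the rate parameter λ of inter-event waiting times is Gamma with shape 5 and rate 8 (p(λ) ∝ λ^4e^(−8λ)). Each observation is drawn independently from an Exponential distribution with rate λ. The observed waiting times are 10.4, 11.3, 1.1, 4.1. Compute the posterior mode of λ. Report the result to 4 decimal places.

The Exponential(rate=λ) likelihood is ∝ λ^n e^(−λΣtᵢ). Here n = 4 and Σtᵢ = 10.4 + 11.3 + 1.1 + 4.1 = 26.9.
Posterior ∝ λ^4e^(−8λ) · λ^4e^(−26.9λ) = λ^8e^(−34.9λ), i.e. Gamma(9, 34.9).
Mode = (a−1)/b = 8/34.9 ≈ 0.2292.

λ̂_MAP = 0.2292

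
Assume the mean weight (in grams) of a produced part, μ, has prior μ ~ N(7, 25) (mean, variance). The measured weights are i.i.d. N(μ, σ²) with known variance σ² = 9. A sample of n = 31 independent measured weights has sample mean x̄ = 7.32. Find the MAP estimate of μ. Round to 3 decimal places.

n = 31, x̄ = 7.32.
For a Normal prior and Normal likelihood with known variance, the posterior is Normal; its mode equals its mean, the precision-weighted average.
Prior precision 1/σ₀² = 1/25 = 0.04; data precision n/σ² = 31/9.
μ̂ = (0.04·7 + (31/9)·7.32) / (0.04 + 31/9) = (1912/75)/(784/225) = 717/98 ≈ 7.316.

μ̂_MAP = 7.316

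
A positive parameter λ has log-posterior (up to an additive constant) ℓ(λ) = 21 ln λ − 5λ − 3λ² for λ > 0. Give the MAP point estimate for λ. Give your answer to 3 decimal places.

λ̂_MAP = 1.500

ℓ'(λ) = 21/λ − 5 − 6λ. Setting this to zero and multiplying by λ: 6λ² + 5λ − 21 = 0.
λ = (−5 + √(5² + 4·6·21)) / (2·6) = (−5 + √529) / 12 = (−5 + 23)/12 = 3/2.
ℓ''(λ) = −21/λ² − 6 < 0, confirming a maximum.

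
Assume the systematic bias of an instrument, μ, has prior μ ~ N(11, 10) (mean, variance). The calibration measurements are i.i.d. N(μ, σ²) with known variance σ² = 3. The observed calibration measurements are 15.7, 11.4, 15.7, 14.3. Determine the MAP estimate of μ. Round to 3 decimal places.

μ̂_MAP = 14.047

n = 4; x̄ = (15.7 + 11.4 + 15.7 + 14.3)/4 = 57.1/4 = 14.275.
For a Normal prior and Normal likelihood with known variance, the posterior is Normal; its mode equals its mean, the precision-weighted average.
Prior precision 1/σ₀² = 1/10 = 0.1; data precision n/σ² = 4/3.
μ̂ = (0.1·11 + (4/3)·14.275) / (0.1 + 4/3) = (302/15)/(43/30) = 604/43 ≈ 14.047.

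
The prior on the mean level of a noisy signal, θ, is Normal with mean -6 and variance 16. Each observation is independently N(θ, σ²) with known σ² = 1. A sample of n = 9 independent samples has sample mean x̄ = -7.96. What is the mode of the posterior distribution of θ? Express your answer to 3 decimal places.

n = 9, x̄ = -7.96.
For a Normal prior and Normal likelihood with known variance, the posterior is Normal; its mode equals its mean, the precision-weighted average.
Prior precision 1/σ₀² = 1/16 = 0.0625; data precision n/σ² = 9/1 = 9.
θ̂ = (0.0625·(-6) + 9·(-7.96)) / (0.0625 + 9) = (-72.015)/9.0625 = -28806/3625 ≈ -7.946.

θ̂_MAP = -7.946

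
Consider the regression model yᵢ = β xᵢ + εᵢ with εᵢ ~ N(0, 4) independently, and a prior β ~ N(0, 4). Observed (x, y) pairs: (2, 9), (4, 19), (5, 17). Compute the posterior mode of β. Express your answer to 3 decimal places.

β̂_MAP = 3.891

log p(β | y) = −Σ(yᵢ − βxᵢ)²/(2·4) − β²/(2·4) + const.
Setting the derivative to zero: Σxᵢ(yᵢ − βxᵢ)/4 − β/4 = 0, so β = Σxᵢyᵢ / (Σxᵢ² + σ²/τ²).
Σxᵢyᵢ = 2·9 + 4·19 + 5·17 = 179; Σxᵢ² = 45; σ²/τ² = 1.
β̂_MAP = 179 / (45 + 1) = 179/46 ≈ 3.891.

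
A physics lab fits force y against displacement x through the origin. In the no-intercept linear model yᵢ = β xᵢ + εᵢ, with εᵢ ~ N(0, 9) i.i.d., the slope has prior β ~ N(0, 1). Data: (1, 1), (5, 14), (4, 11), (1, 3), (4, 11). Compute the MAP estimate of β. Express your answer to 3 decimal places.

β̂_MAP = 2.382

log p(β | y) = −Σ(yᵢ − βxᵢ)²/(2·9) − β²/(2·1) + const.
Setting the derivative to zero: Σxᵢ(yᵢ − βxᵢ)/9 − β/1 = 0, so β = Σxᵢyᵢ / (Σxᵢ² + σ²/τ²).
Σxᵢyᵢ = 1·1 + 5·14 + 4·11 + 1·3 + 4·11 = 162; Σxᵢ² = 59; σ²/τ² = 9.
β̂_MAP = 162 / (59 + 9) = 162/68 ≈ 2.382.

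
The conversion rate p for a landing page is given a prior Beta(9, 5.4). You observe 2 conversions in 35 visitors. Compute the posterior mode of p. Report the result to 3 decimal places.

p̂_MAP = 0.211

Prior: Beta(9, 5.4).
Data: 2 successes in 35 trials. The binomial likelihood contributes p^2(1−p)^33, so the posterior is Beta(9+2, 5.4+33) = Beta(11, 38.4).
For Beta(a, b) with a, b > 1 the mode is (a−1)/(a+b−2) = 10/47.4 ≈ 0.211.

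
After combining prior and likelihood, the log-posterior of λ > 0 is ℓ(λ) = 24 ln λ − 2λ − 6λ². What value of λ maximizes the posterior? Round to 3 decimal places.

λ̂_MAP = 1.333

ℓ'(λ) = 24/λ − 2 − 12λ. Setting this to zero and multiplying by λ: 12λ² + 2λ − 24 = 0.
λ = (−2 + √(2² + 4·12·24)) / (2·12) = (−2 + √1156) / 24 = (−2 + 34)/24 = 4/3.
ℓ''(λ) = −24/λ² − 12 < 0, confirming a maximum.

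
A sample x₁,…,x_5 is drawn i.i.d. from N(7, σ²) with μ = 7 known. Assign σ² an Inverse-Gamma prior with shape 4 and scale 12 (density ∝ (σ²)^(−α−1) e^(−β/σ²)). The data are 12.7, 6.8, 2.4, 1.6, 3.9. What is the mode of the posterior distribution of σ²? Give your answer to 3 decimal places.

Sum of squared deviations about the known mean: SS = (12.7−7)² + (6.8−7)² + (2.4−7)² + (1.6−7)² + (3.9−7)² = 92.46.
The Normal likelihood contributes (σ²)^(−n/2) exp(−SS/(2σ²)), so the posterior is Inverse-Gamma(α + n/2, β + SS/2) = Inverse-Gamma(6.5, 58.23).
The mode of Inverse-Gamma(a, b) is b/(a+1) = 58.23/7.5 ≈ 7.764.

σ̂²_MAP = 7.764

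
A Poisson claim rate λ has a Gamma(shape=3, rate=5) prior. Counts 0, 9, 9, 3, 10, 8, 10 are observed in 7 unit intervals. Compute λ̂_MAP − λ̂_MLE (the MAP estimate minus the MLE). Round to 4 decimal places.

Σxᵢ = 49. Posterior is Gamma(52, 12); MAP = (52−1)/12 = 51/12 ≈ 4.25000.
MLE = x̄ = 49/7 ≈ 7.00000.
Difference = 51/12 − 49/7 = -11/4 ≈ -2.7500.

MAP − MLE = -2.7500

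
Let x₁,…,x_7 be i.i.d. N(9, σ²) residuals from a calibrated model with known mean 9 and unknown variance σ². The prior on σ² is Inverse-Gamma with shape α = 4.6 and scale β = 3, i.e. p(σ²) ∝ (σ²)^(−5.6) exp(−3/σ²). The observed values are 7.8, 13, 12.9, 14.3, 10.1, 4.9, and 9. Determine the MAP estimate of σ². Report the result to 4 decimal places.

Sum of squared deviations about the known mean: SS = (7.8−9)² + (13−9)² + (12.9−9)² + (14.3−9)² + (10.1−9)² + (4.9−9)² + (9−9)² = 78.76.
The Normal likelihood contributes (σ²)^(−n/2) exp(−SS/(2σ²)), so the posterior is Inverse-Gamma(α + n/2, β + SS/2) = Inverse-Gamma(8.1, 42.38).
The mode of Inverse-Gamma(a, b) is b/(a+1) = 42.38/9.1 ≈ 4.6571.

σ̂²_MAP = 4.6571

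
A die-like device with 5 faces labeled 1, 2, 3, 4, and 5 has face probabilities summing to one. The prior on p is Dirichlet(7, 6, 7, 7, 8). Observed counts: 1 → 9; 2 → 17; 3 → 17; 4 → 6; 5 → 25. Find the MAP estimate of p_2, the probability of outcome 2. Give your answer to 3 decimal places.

The posterior is Dirichlet(αᵢ + nᵢ) = Dirichlet(16, 23, 24, 13, 33).
For a Dirichlet(a₁,…,a_K) with all aᵢ > 1, the mode has j-th component (aⱼ − 1)/(Σaᵢ − K).
Here Σaᵢ = 109 and K = 5, so p_2 = (23 − 1)/(109 − 5) = 22/104 ≈ 0.212.

MAP estimate: 0.212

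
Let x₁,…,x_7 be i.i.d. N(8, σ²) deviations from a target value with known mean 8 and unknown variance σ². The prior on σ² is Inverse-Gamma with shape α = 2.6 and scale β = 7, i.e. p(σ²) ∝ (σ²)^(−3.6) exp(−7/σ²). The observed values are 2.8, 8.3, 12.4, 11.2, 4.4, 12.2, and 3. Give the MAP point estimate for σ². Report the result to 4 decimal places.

Sum of squared deviations about the known mean: SS = (2.8−8)² + (8.3−8)² + (12.4−8)² + (11.2−8)² + (4.4−8)² + (12.2−8)² + (3−8)² = 112.33.
The Normal likelihood contributes (σ²)^(−n/2) exp(−SS/(2σ²)), so the posterior is Inverse-Gamma(α + n/2, β + SS/2) = Inverse-Gamma(6.1, 63.165).
The mode of Inverse-Gamma(a, b) is b/(a+1) = 63.165/7.1 ≈ 8.8965.

σ̂²_MAP = 8.8965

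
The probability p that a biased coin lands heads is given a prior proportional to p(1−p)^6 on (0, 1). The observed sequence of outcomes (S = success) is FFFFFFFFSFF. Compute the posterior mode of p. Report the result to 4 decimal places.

The prior density ∝ p(1−p)^6 is the kernel of Beta(2, 7).
Data: 1 success in 11 trials (from the sequence). The binomial likelihood contributes p(1−p)^10, so the posterior is Beta(2+1, 7+10) = Beta(3, 17).
For Beta(a, b) with a, b > 1 the mode is (a−1)/(a+b−2) = 2/18 ≈ 0.1111.

p̂_MAP = 0.1111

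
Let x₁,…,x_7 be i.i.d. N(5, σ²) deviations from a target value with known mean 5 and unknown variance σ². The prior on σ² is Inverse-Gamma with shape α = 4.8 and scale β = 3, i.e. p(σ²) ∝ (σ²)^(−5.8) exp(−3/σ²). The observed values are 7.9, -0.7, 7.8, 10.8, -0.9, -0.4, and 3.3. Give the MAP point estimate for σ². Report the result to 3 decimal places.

σ̂²_MAP = 8.346

Sum of squared deviations about the known mean: SS = (7.9−5)² + (-0.7−5)² + (7.8−5)² + (10.8−5)² + (-0.9−5)² + (-0.4−5)² + (3.3−5)² = 149.24.
The Normal likelihood contributes (σ²)^(−n/2) exp(−SS/(2σ²)), so the posterior is Inverse-Gamma(α + n/2, β + SS/2) = Inverse-Gamma(8.3, 77.62).
The mode of Inverse-Gamma(a, b) is b/(a+1) = 77.62/9.3 ≈ 8.346.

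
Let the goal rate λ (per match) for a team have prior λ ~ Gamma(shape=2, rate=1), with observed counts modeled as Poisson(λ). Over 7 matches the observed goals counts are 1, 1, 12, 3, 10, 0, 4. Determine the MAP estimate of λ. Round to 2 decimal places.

Σxᵢ = 1+1+12+3+10+0+4 = 31, with n = 7.
Posterior ∝ λe^(−1λ) · λ^31e^(−7λ) = λ^32e^(−8λ), i.e. Gamma(shape=33, rate=8).
The mode of a Gamma(a, b) with a ≥ 1 (shape–rate) is (a−1)/b = 32/8 ≈ 4.00.

λ̂_MAP = 4.00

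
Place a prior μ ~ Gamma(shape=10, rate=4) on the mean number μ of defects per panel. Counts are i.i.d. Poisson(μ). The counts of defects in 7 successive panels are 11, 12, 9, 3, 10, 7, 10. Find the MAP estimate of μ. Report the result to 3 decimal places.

μ̂_MAP = 6.455

Σxᵢ = 11+12+9+3+10+7+10 = 62, with n = 7.
Posterior ∝ μ^9e^(−4μ) · μ^62e^(−7μ) = μ^71e^(−11μ), i.e. Gamma(shape=72, rate=11).
The mode of a Gamma(a, b) with a ≥ 1 (shape–rate) is (a−1)/b = 71/11 ≈ 6.455.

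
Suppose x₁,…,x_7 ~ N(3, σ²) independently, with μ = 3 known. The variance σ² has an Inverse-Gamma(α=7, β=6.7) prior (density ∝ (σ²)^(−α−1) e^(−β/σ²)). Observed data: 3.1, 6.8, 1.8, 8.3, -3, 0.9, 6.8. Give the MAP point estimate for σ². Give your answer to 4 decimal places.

σ̂²_MAP = 4.8796

Sum of squared deviations about the known mean: SS = (3.1−3)² + (6.8−3)² + (1.8−3)² + (8.3−3)² + (-3−3)² + (0.9−3)² + (6.8−3)² = 98.83.
The Normal likelihood contributes (σ²)^(−n/2) exp(−SS/(2σ²)), so the posterior is Inverse-Gamma(α + n/2, β + SS/2) = Inverse-Gamma(10.5, 56.115).
The mode of Inverse-Gamma(a, b) is b/(a+1) = 56.115/11.5 ≈ 4.8796.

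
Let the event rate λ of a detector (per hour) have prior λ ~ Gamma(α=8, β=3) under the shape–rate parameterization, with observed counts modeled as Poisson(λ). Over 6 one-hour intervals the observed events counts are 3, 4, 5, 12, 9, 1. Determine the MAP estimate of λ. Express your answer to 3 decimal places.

Σxᵢ = 3+4+5+12+9+1 = 34, with n = 6.
Posterior ∝ λ^7e^(−3λ) · λ^34e^(−6λ) = λ^41e^(−9λ), i.e. Gamma(shape=42, rate=9).
The mode of a Gamma(a, b) with a ≥ 1 (shape–rate) is (a−1)/b = 41/9 ≈ 4.556.

λ̂_MAP = 4.556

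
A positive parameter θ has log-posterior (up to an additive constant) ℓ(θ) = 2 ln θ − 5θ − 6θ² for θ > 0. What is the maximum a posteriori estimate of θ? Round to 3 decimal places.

θ̂_MAP = 0.250

ℓ'(θ) = 2/θ − 5 − 12θ. Setting this to zero and multiplying by θ: 12θ² + 5θ − 2 = 0.
θ = (−5 + √(5² + 4·12·2)) / (2·12) = (−5 + √121) / 24 = (−5 + 11)/24 = 1/4.
ℓ''(θ) = −2/θ² − 12 < 0, confirming a maximum.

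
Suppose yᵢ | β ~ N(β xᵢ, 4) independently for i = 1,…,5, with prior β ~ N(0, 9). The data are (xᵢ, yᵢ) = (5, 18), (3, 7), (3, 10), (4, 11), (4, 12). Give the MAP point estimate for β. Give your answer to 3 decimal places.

β̂_MAP = 3.088

log p(β | y) = −Σ(yᵢ − βxᵢ)²/(2·4) − β²/(2·9) + const.
Setting the derivative to zero: Σxᵢ(yᵢ − βxᵢ)/4 − β/9 = 0, so β = Σxᵢyᵢ / (Σxᵢ² + σ²/τ²).
Σxᵢyᵢ = 5·18 + 3·7 + 3·10 + 4·11 + 4·12 = 233; Σxᵢ² = 75; σ²/τ² = 4/9.
β̂_MAP = 233 / (75 + 4/9) = 233/(679/9) = 2097/679 ≈ 3.088.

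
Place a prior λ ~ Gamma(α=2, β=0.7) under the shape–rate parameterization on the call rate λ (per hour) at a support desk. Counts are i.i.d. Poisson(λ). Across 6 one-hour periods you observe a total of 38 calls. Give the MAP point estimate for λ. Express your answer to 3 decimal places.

λ̂_MAP = 5.821

Σxᵢ = 38, n = 6.
Posterior ∝ λe^(−0.7λ) · λ^38e^(−6λ) = λ^39e^(−6.7λ), i.e. Gamma(shape=40, rate=6.7).
The mode of a Gamma(a, b) with a ≥ 1 (shape–rate) is (a−1)/b = 39/6.7 ≈ 5.821.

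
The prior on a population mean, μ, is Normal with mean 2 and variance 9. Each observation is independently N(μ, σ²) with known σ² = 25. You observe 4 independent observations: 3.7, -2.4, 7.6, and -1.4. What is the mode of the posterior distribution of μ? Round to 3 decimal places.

μ̂_MAP = 1.926

n = 4; x̄ = (3.7 + (-2.4) + 7.6 + (-1.4))/4 = 7.5/4 = 1.875.
For a Normal prior and Normal likelihood with known variance, the posterior is Normal; its mode equals its mean, the precision-weighted average.
Prior precision 1/σ₀² = 1/9; data precision n/σ² = 4/25 = 0.16.
μ̂ = ((1/9)·2 + 0.16·1.875) / (1/9 + 0.16) = (47/90)/(61/225) = 235/122 ≈ 1.926.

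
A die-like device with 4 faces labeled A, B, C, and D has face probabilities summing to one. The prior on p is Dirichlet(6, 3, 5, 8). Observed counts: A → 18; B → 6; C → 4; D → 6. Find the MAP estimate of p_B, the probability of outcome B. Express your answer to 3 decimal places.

MAP estimate of p_B = 0.154

The posterior is Dirichlet(αᵢ + nᵢ) = Dirichlet(24, 9, 9, 14).
For a Dirichlet(a₁,…,a_K) with all aᵢ > 1, the mode has j-th component (aⱼ − 1)/(Σaᵢ − K).
Here Σaᵢ = 56 and K = 4, so p_B = (9 − 1)/(56 − 4) = 8/52 ≈ 0.154.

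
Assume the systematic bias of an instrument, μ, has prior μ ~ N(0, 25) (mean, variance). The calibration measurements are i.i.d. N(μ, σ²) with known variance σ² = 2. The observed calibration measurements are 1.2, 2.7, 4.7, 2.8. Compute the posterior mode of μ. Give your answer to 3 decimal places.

n = 4; x̄ = (1.2 + 2.7 + 4.7 + 2.8)/4 = 11.4/4 = 2.85.
For a Normal prior and Normal likelihood with known variance, the posterior is Normal; its mode equals its mean, the precision-weighted average.
Prior precision 1/σ₀² = 1/25 = 0.04; data precision n/σ² = 4/2 = 2.
μ̂ = (0.04·0 + 2·2.85) / (0.04 + 2) = 5.7/2.04 = 95/34 ≈ 2.794.

μ̂_MAP = 2.794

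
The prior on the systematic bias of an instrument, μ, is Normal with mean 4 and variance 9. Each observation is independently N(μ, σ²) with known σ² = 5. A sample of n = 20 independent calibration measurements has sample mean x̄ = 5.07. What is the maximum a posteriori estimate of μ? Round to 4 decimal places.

n = 20, x̄ = 5.07.
For a Normal prior and Normal likelihood with known variance, the posterior is Normal; its mode equals its mean, the precision-weighted average.
Prior precision 1/σ₀² = 1/9; data precision n/σ² = 20/5 = 4.
μ̂ = ((1/9)·4 + 4·5.07) / (1/9 + 4) = (4663/225)/(37/9) = 4663/925 ≈ 5.0411.

μ̂_MAP = 5.0411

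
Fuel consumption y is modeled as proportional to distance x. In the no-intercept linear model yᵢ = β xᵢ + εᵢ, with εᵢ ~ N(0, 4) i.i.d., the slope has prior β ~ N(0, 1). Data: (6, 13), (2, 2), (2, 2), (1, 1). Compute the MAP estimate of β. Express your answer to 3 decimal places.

β̂_MAP = 1.776

log p(β | y) = −Σ(yᵢ − βxᵢ)²/(2·4) − β²/(2·1) + const.
Setting the derivative to zero: Σxᵢ(yᵢ − βxᵢ)/4 − β/1 = 0, so β = Σxᵢyᵢ / (Σxᵢ² + σ²/τ²).
Σxᵢyᵢ = 6·13 + 2·2 + 2·2 + 1·1 = 87; Σxᵢ² = 45; σ²/τ² = 4.
β̂_MAP = 87 / (45 + 4) = 87/49 ≈ 1.776.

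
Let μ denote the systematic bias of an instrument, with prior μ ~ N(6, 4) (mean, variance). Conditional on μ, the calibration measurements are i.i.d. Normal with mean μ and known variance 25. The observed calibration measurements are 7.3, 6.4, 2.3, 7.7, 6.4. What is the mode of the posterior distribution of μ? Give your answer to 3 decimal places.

μ̂_MAP = 6.009

n = 5; x̄ = (7.3 + 6.4 + 2.3 + 7.7 + 6.4)/5 = 30.1/5 = 6.02.
For a Normal prior and Normal likelihood with known variance, the posterior is Normal; its mode equals its mean, the precision-weighted average.
Prior precision 1/σ₀² = 1/4 = 0.25; data precision n/σ² = 5/25 = 0.2.
μ̂ = (0.25·6 + 0.2·6.02) / (0.25 + 0.2) = 2.704/0.45 = 1352/225 ≈ 6.009.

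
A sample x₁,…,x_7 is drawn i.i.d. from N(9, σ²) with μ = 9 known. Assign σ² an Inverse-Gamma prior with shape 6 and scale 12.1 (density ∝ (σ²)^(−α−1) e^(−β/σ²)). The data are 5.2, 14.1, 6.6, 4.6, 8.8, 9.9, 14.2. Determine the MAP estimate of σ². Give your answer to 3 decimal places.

σ̂²_MAP = 5.603

Sum of squared deviations about the known mean: SS = (5.2−9)² + (14.1−9)² + (6.6−9)² + (4.6−9)² + (8.8−9)² + (9.9−9)² + (14.2−9)² = 93.46.
The Normal likelihood contributes (σ²)^(−n/2) exp(−SS/(2σ²)), so the posterior is Inverse-Gamma(α + n/2, β + SS/2) = Inverse-Gamma(9.5, 58.83).
The mode of Inverse-Gamma(a, b) is b/(a+1) = 58.83/10.5 ≈ 5.603.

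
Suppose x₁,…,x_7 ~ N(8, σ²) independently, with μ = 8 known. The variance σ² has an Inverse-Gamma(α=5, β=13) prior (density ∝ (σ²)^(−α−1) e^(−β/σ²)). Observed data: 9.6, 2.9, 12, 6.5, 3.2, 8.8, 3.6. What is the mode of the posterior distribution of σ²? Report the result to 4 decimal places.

Sum of squared deviations about the known mean: SS = (9.6−8)² + (2.9−8)² + (12−8)² + (6.5−8)² + (3.2−8)² + (8.8−8)² + (3.6−8)² = 89.86.
The Normal likelihood contributes (σ²)^(−n/2) exp(−SS/(2σ²)), so the posterior is Inverse-Gamma(α + n/2, β + SS/2) = Inverse-Gamma(8.5, 57.93).
The mode of Inverse-Gamma(a, b) is b/(a+1) = 57.93/9.5 ≈ 6.0979.

σ̂²_MAP = 6.0979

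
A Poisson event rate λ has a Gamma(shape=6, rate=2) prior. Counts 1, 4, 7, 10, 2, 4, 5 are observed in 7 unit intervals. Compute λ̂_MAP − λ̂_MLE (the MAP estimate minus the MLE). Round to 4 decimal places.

MAP − MLE = -0.4921

Σxᵢ = 33. Posterior is Gamma(39, 9); MAP = (39−1)/9 = 38/9 ≈ 4.22222.
MLE = x̄ = 33/7 ≈ 4.71429.
Difference = 38/9 − 33/7 = -31/63 ≈ -0.4921.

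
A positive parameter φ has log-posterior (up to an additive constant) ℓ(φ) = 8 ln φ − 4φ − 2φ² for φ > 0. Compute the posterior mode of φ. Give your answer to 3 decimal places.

φ̂_MAP = 1.000

ℓ'(φ) = 8/φ − 4 − 4φ. Setting this to zero and multiplying by φ: 4φ² + 4φ − 8 = 0.
φ = (−4 + √(4² + 4·4·8)) / (2·4) = (−4 + √144) / 8 = (−4 + 12)/8 = 1.
ℓ''(φ) = −8/φ² − 4 < 0, confirming a maximum.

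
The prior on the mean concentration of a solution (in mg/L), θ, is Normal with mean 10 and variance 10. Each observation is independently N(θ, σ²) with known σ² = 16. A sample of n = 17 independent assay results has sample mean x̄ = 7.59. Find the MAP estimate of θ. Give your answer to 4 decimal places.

n = 17, x̄ = 7.59.
For a Normal prior and Normal likelihood with known variance, the posterior is Normal; its mode equals its mean, the precision-weighted average.
Prior precision 1/σ₀² = 1/10 = 0.1; data precision n/σ² = 17/16 = 1.0625.
θ̂ = (0.1·10 + 1.0625·7.59) / (0.1 + 1.0625) = 9.064375/1.1625 = 14503/1860 ≈ 7.7973.

θ̂_MAP = 7.7973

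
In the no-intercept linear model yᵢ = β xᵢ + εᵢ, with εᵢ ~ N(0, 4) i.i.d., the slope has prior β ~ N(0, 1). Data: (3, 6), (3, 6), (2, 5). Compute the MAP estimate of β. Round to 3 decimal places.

log p(β | y) = −Σ(yᵢ − βxᵢ)²/(2·4) − β²/(2·1) + const.
Setting the derivative to zero: Σxᵢ(yᵢ − βxᵢ)/4 − β/1 = 0, so β = Σxᵢyᵢ / (Σxᵢ² + σ²/τ²).
Σxᵢyᵢ = 3·6 + 3·6 + 2·5 = 46; Σxᵢ² = 22; σ²/τ² = 4.
β̂_MAP = 46 / (22 + 4) = 46/26 ≈ 1.769.

β̂_MAP = 1.769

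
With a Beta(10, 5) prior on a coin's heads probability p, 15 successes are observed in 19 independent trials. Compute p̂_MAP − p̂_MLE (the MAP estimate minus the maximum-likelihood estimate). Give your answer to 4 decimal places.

MAP − MLE = -0.0395

Posterior is Beta(25, 9); MAP = (25−1)/(34−2) = 24/32 ≈ 0.75000.
MLE ignores the prior: p̂_MLE = k/n = 15/19 ≈ 0.78947.
Difference = 24/32 − 15/19 = -3/76 ≈ -0.0395.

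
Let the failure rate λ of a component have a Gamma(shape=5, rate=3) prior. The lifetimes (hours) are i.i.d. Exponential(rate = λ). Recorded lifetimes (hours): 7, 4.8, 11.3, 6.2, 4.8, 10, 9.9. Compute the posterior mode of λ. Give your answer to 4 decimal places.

The Exponential(rate=λ) likelihood is ∝ λ^n e^(−λΣtᵢ). Here n = 7 and Σtᵢ = 7 + 4.8 + 11.3 + 6.2 + 4.8 + 10 + 9.9 = 54.
Posterior ∝ λ^4e^(−3λ) · λ^7e^(−54λ) = λ^11e^(−57λ), i.e. Gamma(12, 57).
Mode = (a−1)/b = 11/57 ≈ 0.1930.

λ̂_MAP = 0.1930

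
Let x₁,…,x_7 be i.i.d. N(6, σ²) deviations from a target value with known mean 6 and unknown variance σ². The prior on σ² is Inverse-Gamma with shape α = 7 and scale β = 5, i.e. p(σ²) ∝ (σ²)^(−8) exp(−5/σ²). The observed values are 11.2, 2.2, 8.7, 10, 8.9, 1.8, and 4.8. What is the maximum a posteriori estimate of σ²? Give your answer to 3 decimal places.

Sum of squared deviations about the known mean: SS = (11.2−6)² + (2.2−6)² + (8.7−6)² + (10−6)² + (8.9−6)² + (1.8−6)² + (4.8−6)² = 92.26.
The Normal likelihood contributes (σ²)^(−n/2) exp(−SS/(2σ²)), so the posterior is Inverse-Gamma(α + n/2, β + SS/2) = Inverse-Gamma(10.5, 51.13).
The mode of Inverse-Gamma(a, b) is b/(a+1) = 51.13/11.5 ≈ 4.446.

σ̂²_MAP = 4.446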